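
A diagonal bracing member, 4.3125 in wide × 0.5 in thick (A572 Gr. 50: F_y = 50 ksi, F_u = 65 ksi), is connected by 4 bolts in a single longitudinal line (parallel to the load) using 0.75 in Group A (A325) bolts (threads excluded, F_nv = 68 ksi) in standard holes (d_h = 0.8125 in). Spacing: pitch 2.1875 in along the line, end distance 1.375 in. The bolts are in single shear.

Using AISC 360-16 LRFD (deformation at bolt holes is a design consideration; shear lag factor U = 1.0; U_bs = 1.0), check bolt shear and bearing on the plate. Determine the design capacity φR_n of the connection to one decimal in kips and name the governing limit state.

Bolt shear: A_b = π(0.75)²/4 = 0.44179 in². φR_n = 0.75 × 68 × 0.44179 × 4 × 1 = 90.1 kips.
Bearing (0.5 in plate, F_u = 65 ksi): end bolts L_c = 1.375 − 0.8125/2 = 0.96875, R_n = min(1.2×0.96875×0.5×65, 2.4×0.75×0.5×65) = 37.781 kips/bolt; interior L_c = 2.1875 − 0.8125 = 1.375, R_n = 53.625 kips/bolt. φR_n = 0.75 × (1×37.781 + 3×53.625) = 149.0 kips.
Governing: min(90.1, 149.0) = 90.1 kips → bolt shear.

90.1 kips (bolt shear governs)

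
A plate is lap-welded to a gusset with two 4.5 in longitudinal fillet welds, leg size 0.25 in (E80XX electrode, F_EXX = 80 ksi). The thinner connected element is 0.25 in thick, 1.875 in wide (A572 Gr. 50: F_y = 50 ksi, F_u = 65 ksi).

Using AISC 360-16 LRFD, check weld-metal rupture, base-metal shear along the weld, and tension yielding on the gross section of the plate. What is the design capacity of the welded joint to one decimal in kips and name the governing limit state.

21.1 kips (gross-section yield governs)

Weld metal: throat = 0.707×0.25 = 0.17675 in, L = 2×4.5 = 9 in. φR_n = 0.75 × 0.6 × 80 × 0.17675 × 9 = 57.3 kips.
Base metal shear (0.25 in plate): yield φR_n = 1.0×0.6×50×0.25×9 = 67.5 kips; rupture φR_n = 0.75×0.6×65×0.25×9 = 65.8 kips; take 65.8 kips (rupture).
Tension yield (gross): A_g = 1.875×0.25 = 0.46875 in². φR_n = 0.90 × 50 × 0.46875 = 21.1 kips.
Governing: min(57.3, 65.8, 21.1) = 21.1 kips → gross-section yield.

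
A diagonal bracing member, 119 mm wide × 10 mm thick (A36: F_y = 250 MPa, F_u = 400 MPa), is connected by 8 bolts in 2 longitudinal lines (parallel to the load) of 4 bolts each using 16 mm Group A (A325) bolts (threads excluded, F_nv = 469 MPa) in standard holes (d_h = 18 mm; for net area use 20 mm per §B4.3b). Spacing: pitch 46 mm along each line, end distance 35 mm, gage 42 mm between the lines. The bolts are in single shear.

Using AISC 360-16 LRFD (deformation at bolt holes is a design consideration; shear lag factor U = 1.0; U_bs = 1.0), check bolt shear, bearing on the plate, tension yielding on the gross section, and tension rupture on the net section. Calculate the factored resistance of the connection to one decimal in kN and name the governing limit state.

237.0 kN (net-section rupture governs)

Bolt shear: A_b = π(16)²/4 = 201.06 mm². φR_n = 0.75 × 469 × 201.06 × 8 × 1 = 565.8 kN.
Bearing (10 mm plate, F_u = 400 MPa): end bolts L_c = 35 − 18/2 = 26, R_n = min(1.2×26×10×400, 2.4×16×10×400) = 124.8 kN/bolt; interior L_c = 46 − 18 = 28, R_n = 134.4 kN/bolt. φR_n = 0.75 × (2×124.8 + 6×134.4) = 792.0 kN.
Tension yield (gross): A_g = 119×10 = 1190 mm². φR_n = 0.90 × 250 × 1190 = 267.8 kN.
Tension rupture (net): A_n = (119 − 2×20)×10 = 790 mm² (U = 1.0, A_e = A_n). φR_n = 0.75 × 400 × 790 = 237.0 kN.
Governing: min(565.8, 792.0, 267.8, 237.0) = 237.0 kN → net-section rupture.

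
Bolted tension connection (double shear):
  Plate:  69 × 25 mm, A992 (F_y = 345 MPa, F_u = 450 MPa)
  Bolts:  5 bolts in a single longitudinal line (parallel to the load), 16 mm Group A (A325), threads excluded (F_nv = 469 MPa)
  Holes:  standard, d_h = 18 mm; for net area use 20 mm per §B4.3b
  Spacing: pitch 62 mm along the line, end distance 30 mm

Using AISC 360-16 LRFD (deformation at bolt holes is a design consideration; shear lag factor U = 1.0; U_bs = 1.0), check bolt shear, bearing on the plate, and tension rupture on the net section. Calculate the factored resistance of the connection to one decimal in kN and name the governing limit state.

Bolt shear: A_b = π(16)²/4 = 201.06 mm². φR_n = 0.75 × 469 × 201.06 × 5 × 2 = 707.2 kN.
Bearing (25 mm plate, F_u = 450 MPa): end bolts L_c = 30 − 18/2 = 21, R_n = min(1.2×21×25×450, 2.4×16×25×450) = 283.5 kN/bolt; interior L_c = 62 − 18 = 44, R_n = 432 kN/bolt. φR_n = 0.75 × (1×283.5 + 4×432) = 1508.6 kN.
Tension rupture (net): A_n = (69 − 1×20)×25 = 1225 mm² (U = 1.0, A_e = A_n). φR_n = 0.75 × 450 × 1225 = 413.4 kN.
Governing: min(707.2, 1508.6, 413.4) = 413.4 kN → net-section rupture.

413.4 kN (net-section rupture governs)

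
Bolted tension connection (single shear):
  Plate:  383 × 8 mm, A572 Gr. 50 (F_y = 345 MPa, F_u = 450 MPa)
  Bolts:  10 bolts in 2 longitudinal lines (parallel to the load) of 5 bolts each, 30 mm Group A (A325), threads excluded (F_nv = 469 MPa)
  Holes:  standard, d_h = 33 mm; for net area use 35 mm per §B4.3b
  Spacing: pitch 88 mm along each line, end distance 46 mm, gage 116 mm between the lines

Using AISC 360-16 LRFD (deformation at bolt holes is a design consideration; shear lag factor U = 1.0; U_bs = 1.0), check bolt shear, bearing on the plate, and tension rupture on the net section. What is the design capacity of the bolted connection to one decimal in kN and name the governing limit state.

845.1 kN (net-section rupture governs)

Bolt shear: A_b = π(30)²/4 = 706.86 mm². φR_n = 0.75 × 469 × 706.86 × 10 × 1 = 2486.4 kN.
Bearing (8 mm plate, F_u = 450 MPa): end bolts L_c = 46 − 33/2 = 29.5, R_n = min(1.2×29.5×8×450, 2.4×30×8×450) = 127.44 kN/bolt; interior L_c = 88 − 33 = 55, R_n = 237.6 kN/bolt. φR_n = 0.75 × (2×127.44 + 8×237.6) = 1616.8 kN.
Tension rupture (net): A_n = (383 − 2×35)×8 = 2504 mm² (U = 1.0, A_e = A_n). φR_n = 0.75 × 450 × 2504 = 845.1 kN.
Governing: min(2486.4, 1616.8, 845.1) = 845.1 kN → net-section rupture.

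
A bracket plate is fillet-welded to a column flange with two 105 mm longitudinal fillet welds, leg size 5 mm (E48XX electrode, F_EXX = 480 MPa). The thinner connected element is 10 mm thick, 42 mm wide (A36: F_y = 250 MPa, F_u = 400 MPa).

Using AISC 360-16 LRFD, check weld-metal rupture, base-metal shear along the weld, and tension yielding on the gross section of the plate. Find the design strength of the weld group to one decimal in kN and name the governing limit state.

Weld metal: throat = 0.707×5 = 3.535 mm, L = 2×105 = 210 mm. φR_n = 0.75 × 0.6 × 480 × 3.535 × 210 = 160.3 kN.
Base metal shear (10 mm plate): yield φR_n = 1.0×0.6×250×10×210 = 315.0 kN; rupture φR_n = 0.75×0.6×400×10×210 = 378.0 kN; take 315.0 kN (yield).
Tension yield (gross): A_g = 42×10 = 420 mm². φR_n = 0.90 × 250 × 420 = 94.5 kN.
Governing: min(160.3, 315.0, 94.5) = 94.5 kN → gross-section yield.

94.5 kN (gross-section yield governs)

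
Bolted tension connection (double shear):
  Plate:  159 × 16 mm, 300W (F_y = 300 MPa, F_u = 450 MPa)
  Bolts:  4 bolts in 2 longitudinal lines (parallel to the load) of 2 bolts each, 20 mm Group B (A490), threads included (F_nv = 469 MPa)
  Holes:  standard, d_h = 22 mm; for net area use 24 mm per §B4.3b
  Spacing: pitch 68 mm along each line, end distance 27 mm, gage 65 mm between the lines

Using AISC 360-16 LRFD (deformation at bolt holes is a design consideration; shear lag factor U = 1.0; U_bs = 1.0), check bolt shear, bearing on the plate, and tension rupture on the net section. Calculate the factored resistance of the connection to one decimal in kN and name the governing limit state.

599.4 kN (net-section rupture governs)

Bolt shear: A_b = π(20)²/4 = 314.16 mm². φR_n = 0.75 × 469 × 314.16 × 4 × 2 = 884.0 kN.
Bearing (16 mm plate, F_u = 450 MPa): end bolts L_c = 27 − 22/2 = 16, R_n = min(1.2×16×16×450, 2.4×20×16×450) = 138.24 kN/bolt; interior L_c = 68 − 22 = 46, R_n = 345.6 kN/bolt. φR_n = 0.75 × (2×138.24 + 2×345.6) = 725.8 kN.
Tension rupture (net): A_n = (159 − 2×24)×16 = 1776 mm² (U = 1.0, A_e = A_n). φR_n = 0.75 × 450 × 1776 = 599.4 kN.
Governing: min(884.0, 725.8, 599.4) = 599.4 kN → net-section rupture.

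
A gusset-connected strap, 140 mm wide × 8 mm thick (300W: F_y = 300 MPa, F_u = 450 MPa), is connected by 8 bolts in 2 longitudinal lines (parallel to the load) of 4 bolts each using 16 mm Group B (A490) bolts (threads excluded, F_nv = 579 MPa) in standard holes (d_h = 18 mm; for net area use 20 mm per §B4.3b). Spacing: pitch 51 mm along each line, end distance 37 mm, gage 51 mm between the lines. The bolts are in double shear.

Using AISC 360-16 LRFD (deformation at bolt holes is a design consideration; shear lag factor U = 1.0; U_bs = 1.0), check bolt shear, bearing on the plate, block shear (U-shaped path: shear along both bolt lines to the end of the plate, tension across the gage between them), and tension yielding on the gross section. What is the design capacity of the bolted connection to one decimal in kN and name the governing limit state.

Bolt shear: A_b = π(16)²/4 = 201.06 mm². φR_n = 0.75 × 579 × 201.06 × 8 × 2 = 1397.0 kN.
Bearing (8 mm plate, F_u = 450 MPa): end bolts L_c = 37 − 18/2 = 28, R_n = min(1.2×28×8×450, 2.4×16×8×450) = 120.96 kN/bolt; interior L_c = 51 − 18 = 33, R_n = 138.24 kN/bolt. φR_n = 0.75 × (2×120.96 + 6×138.24) = 803.5 kN.
Block shear: shear path 2×[37+3×51] = 2×190 mm, A_gv = 3040, A_nv = 2×(190 − 3.5×20)×8 = 1920 mm²; tension across gage: (51 − 1×20)×8 = 248 mm². R_n = min(0.6×450×1920, 0.6×300×3040) + 1.0×450×248 = min(518.4, 547.2) + 111.6 = 630 kN. φR_n = 0.75 × 630 = 472.5 kN.
Tension yield (gross): A_g = 140×8 = 1120 mm². φR_n = 0.90 × 300 × 1120 = 302.4 kN.
Governing: min(1397.0, 803.5, 472.5, 302.4) = 302.4 kN → gross-section yield.

302.4 kN (gross-section yield governs)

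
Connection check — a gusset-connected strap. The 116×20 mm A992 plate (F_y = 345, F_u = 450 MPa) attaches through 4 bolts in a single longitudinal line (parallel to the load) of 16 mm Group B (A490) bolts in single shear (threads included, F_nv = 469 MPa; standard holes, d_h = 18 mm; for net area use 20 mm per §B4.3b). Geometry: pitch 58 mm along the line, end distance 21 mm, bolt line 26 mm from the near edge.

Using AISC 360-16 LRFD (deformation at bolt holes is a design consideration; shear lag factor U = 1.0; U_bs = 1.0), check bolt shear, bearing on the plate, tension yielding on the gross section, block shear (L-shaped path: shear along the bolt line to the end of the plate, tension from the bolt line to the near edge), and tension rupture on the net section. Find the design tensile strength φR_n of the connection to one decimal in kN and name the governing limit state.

Bolt shear: A_b = π(16)²/4 = 201.06 mm². φR_n = 0.75 × 469 × 201.06 × 4 × 1 = 282.9 kN.
Bearing (20 mm plate, F_u = 450 MPa): end bolts L_c = 21 − 18/2 = 12, R_n = min(1.2×12×20×450, 2.4×16×20×450) = 129.6 kN/bolt; interior L_c = 58 − 18 = 40, R_n = 345.6 kN/bolt. φR_n = 0.75 × (1×129.6 + 3×345.6) = 874.8 kN.
Tension yield (gross): A_g = 116×20 = 2320 mm². φR_n = 0.90 × 345 × 2320 = 720.4 kN.
Block shear: shear path 1×[21+3×58] = 1×195 mm, A_gv = 3900, A_nv = 1×(195 − 3.5×20)×20 = 2500 mm²; tension to near edge: (26 − 0.5×20)×20 = 320 mm². R_n = min(0.6×450×2500, 0.6×345×3900) + 1.0×450×320 = min(675, 807.3) + 144 = 819 kN. φR_n = 0.75 × 819 = 614.3 kN.
Tension rupture (net): A_n = (116 − 1×20)×20 = 1920 mm² (U = 1.0, A_e = A_n). φR_n = 0.75 × 450 × 1920 = 648.0 kN.
Governing: min(282.9, 874.8, 720.4, 614.3, 648.0) = 282.9 kN → bolt shear.

282.9 kN (bolt shear governs)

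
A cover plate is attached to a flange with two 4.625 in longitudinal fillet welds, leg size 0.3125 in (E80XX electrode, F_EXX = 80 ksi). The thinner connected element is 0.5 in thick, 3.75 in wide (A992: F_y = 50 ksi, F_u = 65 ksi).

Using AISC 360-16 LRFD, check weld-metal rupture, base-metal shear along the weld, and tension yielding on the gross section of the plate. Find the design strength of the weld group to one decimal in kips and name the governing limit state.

73.6 kips (weld metal governs)

Weld metal: throat = 0.707×0.3125 = 0.22094 in, L = 2×4.625 = 9.25 in. φR_n = 0.75 × 0.6 × 80 × 0.22094 × 9.25 = 73.6 kips.
Base metal shear (0.5 in plate): yield φR_n = 1.0×0.6×50×0.5×9.25 = 138.8 kips; rupture φR_n = 0.75×0.6×65×0.5×9.25 = 135.3 kips; take 135.3 kips (rupture).
Tension yield (gross): A_g = 3.75×0.5 = 1.875 in². φR_n = 0.90 × 50 × 1.875 = 84.4 kips.
Governing: min(73.6, 135.3, 84.4) = 73.6 kips → weld metal.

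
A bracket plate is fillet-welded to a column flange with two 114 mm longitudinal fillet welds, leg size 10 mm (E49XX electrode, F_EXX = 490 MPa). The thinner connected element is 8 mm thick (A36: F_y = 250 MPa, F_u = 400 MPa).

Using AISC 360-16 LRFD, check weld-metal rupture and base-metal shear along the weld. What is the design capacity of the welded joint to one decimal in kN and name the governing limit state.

273.6 kN (base-metal shear governs)

Weld metal: throat = 0.707×10 = 7.07 mm, L = 2×114 = 228 mm. φR_n = 0.75 × 0.6 × 490 × 7.07 × 228 = 355.4 kN.
Base metal shear (8 mm plate): yield φR_n = 1.0×0.6×250×8×228 = 273.6 kN; rupture φR_n = 0.75×0.6×400×8×228 = 328.3 kN; take 273.6 kN (yield).
Governing: min(355.4, 273.6) = 273.6 kN → base-metal shear.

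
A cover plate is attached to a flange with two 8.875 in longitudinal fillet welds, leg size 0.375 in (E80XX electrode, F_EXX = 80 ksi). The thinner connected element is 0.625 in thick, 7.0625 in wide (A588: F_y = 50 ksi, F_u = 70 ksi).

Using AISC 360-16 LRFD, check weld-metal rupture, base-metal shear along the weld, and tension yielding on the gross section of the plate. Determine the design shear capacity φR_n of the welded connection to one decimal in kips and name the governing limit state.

Weld metal: throat = 0.707×0.375 = 0.26513 in, L = 2×8.875 = 17.75 in. φR_n = 0.75 × 0.6 × 80 × 0.26513 × 17.75 = 169.4 kips.
Base metal shear (0.625 in plate): yield φR_n = 1.0×0.6×50×0.625×17.75 = 332.8 kips; rupture φR_n = 0.75×0.6×70×0.625×17.75 = 349.5 kips; take 332.8 kips (yield).
Tension yield (gross): A_g = 7.0625×0.625 = 4.4141 in². φR_n = 0.90 × 50 × 4.4141 = 198.6 kips.
Governing: min(169.4, 332.8, 198.6) = 169.4 kips → weld metal.

169.4 kips (weld metal governs)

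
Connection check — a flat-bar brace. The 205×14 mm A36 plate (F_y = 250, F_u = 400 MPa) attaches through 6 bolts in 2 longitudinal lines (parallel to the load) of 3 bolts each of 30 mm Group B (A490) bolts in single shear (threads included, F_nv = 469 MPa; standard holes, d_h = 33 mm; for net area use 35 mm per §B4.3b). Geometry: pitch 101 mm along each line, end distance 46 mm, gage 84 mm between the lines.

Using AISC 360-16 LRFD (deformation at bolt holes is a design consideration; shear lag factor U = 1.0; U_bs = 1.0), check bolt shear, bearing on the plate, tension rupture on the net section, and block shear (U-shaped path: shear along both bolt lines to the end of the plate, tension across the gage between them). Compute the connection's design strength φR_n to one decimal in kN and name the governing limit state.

567.0 kN (net-section rupture governs)

Bolt shear: A_b = π(30)²/4 = 706.86 mm². φR_n = 0.75 × 469 × 706.86 × 6 × 1 = 1491.8 kN.
Bearing (14 mm plate, F_u = 400 MPa): end bolts L_c = 46 − 33/2 = 29.5, R_n = min(1.2×29.5×14×400, 2.4×30×14×400) = 198.24 kN/bolt; interior L_c = 101 − 33 = 68, R_n = 403.2 kN/bolt. φR_n = 0.75 × (2×198.24 + 4×403.2) = 1507.0 kN.
Tension rupture (net): A_n = (205 − 2×35)×14 = 1890 mm² (U = 1.0, A_e = A_n). φR_n = 0.75 × 400 × 1890 = 567.0 kN.
Block shear: shear path 2×[46+2×101] = 2×248 mm, A_gv = 6944, A_nv = 2×(248 − 2.5×35)×14 = 4494 mm²; tension across gage: (84 − 1×35)×14 = 686 mm². R_n = min(0.6×400×4494, 0.6×250×6944) + 1.0×400×686 = min(1078.6, 1041.6) + 274.4 = 1316 kN. φR_n = 0.75 × 1316 = 987.0 kN.
Governing: min(1491.8, 1507.0, 567.0, 987.0) = 567.0 kN → net-section rupture.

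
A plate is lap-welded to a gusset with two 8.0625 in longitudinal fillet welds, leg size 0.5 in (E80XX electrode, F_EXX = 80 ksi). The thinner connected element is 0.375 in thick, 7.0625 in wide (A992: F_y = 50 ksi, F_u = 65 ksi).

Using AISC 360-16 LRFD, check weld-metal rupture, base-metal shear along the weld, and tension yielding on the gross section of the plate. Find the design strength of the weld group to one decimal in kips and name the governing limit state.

Weld metal: throat = 0.707×0.5 = 0.3535 in, L = 2×8.0625 = 16.125 in. φR_n = 0.75 × 0.6 × 80 × 0.3535 × 16.125 = 205.2 kips.
Base metal shear (0.375 in plate): yield φR_n = 1.0×0.6×50×0.375×16.125 = 181.4 kips; rupture φR_n = 0.75×0.6×65×0.375×16.125 = 176.9 kips; take 176.9 kips (rupture).
Tension yield (gross): A_g = 7.0625×0.375 = 2.6484 in². φR_n = 0.90 × 50 × 2.6484 = 119.2 kips.
Governing: min(205.2, 176.9, 119.2) = 119.2 kips → gross-section yield.

119.2 kips (gross-section yield governs)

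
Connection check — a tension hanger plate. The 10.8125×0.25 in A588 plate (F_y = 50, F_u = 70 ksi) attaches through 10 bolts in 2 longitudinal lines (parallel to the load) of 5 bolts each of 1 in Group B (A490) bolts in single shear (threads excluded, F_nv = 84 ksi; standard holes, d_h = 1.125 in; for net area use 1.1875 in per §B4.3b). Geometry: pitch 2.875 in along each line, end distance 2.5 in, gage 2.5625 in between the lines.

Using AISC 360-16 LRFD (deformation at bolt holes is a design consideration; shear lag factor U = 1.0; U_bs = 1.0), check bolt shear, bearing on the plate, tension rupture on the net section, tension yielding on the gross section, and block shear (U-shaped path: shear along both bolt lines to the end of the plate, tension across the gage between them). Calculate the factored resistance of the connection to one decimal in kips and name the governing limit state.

110.7 kips (net-section rupture governs)

Bolt shear: A_b = π(1)²/4 = 0.7854 in². φR_n = 0.75 × 84 × 0.7854 × 10 × 1 = 494.8 kips.
Bearing (0.25 in plate, F_u = 70 ksi): end bolts L_c = 2.5 − 1.125/2 = 1.9375, R_n = min(1.2×1.9375×0.25×70, 2.4×1×0.25×70) = 40.688 kips/bolt; interior L_c = 2.875 − 1.125 = 1.75, R_n = 36.75 kips/bolt. φR_n = 0.75 × (2×40.688 + 8×36.75) = 281.5 kips.
Tension rupture (net): A_n = (10.8125 − 2×1.1875)×0.25 = 2.1094 in² (U = 1.0, A_e = A_n). φR_n = 0.75 × 70 × 2.1094 = 110.7 kips.
Tension yield (gross): A_g = 10.8125×0.25 = 2.7031 in². φR_n = 0.90 × 50 × 2.7031 = 121.6 kips.
Block shear: shear path 2×[2.5+4×2.875] = 2×14 in, A_gv = 7, A_nv = 2×(14 − 4.5×1.1875)×0.25 = 4.3281 in²; tension across gage: (2.5625 − 1×1.1875)×0.25 = 0.34375 in². R_n = min(0.6×70×4.3281, 0.6×50×7) + 1.0×70×0.34375 = min(181.78, 210) + 24.063 = 205.84 kips. φR_n = 0.75 × 205.84 = 154.4 kips.
Governing: min(494.8, 281.5, 110.7, 121.6, 154.4) = 110.7 kips → net-section rupture.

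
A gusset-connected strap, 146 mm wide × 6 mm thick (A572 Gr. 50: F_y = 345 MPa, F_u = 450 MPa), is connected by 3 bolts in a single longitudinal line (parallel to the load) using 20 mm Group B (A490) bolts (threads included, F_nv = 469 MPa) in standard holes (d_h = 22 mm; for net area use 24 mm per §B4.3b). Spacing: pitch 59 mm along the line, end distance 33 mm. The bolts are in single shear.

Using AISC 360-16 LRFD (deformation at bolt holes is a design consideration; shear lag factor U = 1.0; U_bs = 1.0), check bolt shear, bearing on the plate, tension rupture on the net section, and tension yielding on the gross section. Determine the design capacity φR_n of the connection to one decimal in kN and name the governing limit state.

Bolt shear: A_b = π(20)²/4 = 314.16 mm². φR_n = 0.75 × 469 × 314.16 × 3 × 1 = 331.5 kN.
Bearing (6 mm plate, F_u = 450 MPa): end bolts L_c = 33 − 22/2 = 22, R_n = min(1.2×22×6×450, 2.4×20×6×450) = 71.28 kN/bolt; interior L_c = 59 − 22 = 37, R_n = 119.88 kN/bolt. φR_n = 0.75 × (1×71.28 + 2×119.88) = 233.3 kN.
Tension rupture (net): A_n = (146 − 1×24)×6 = 732 mm² (U = 1.0, A_e = A_n). φR_n = 0.75 × 450 × 732 = 247.1 kN.
Tension yield (gross): A_g = 146×6 = 876 mm². φR_n = 0.90 × 345 × 876 = 272.0 kN.
Governing: min(331.5, 233.3, 247.1, 272.0) = 233.3 kN → bearing.

233.3 kN (bearing governs)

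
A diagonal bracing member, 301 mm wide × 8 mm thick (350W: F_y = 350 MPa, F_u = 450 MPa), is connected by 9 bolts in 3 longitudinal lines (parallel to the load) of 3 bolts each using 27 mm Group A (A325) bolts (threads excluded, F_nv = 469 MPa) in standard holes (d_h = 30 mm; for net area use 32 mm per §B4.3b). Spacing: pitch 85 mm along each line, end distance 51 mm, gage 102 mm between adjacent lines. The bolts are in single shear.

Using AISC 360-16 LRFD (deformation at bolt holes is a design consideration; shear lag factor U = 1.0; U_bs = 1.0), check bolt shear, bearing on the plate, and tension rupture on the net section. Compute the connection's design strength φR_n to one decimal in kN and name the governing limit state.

Bolt shear: A_b = π(27)²/4 = 572.56 mm². φR_n = 0.75 × 469 × 572.56 × 9 × 1 = 1812.6 kN.
Bearing (8 mm plate, F_u = 450 MPa): end bolts L_c = 51 − 30/2 = 36, R_n = min(1.2×36×8×450, 2.4×27×8×450) = 155.52 kN/bolt; interior L_c = 85 − 30 = 55, R_n = 233.28 kN/bolt. φR_n = 0.75 × (3×155.52 + 6×233.28) = 1399.7 kN.
Tension rupture (net): A_n = (301 − 3×32)×8 = 1640 mm² (U = 1.0, A_e = A_n). φR_n = 0.75 × 450 × 1640 = 553.5 kN.
Governing: min(1812.6, 1399.7, 553.5) = 553.5 kN → net-section rupture.

553.5 kN (net-section rupture governs)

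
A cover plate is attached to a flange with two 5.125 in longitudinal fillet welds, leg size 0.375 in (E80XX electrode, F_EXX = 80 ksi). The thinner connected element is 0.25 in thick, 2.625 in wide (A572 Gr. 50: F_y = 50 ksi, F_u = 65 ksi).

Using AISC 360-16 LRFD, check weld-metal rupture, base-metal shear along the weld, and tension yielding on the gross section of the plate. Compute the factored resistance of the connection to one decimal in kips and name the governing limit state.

Weld metal: throat = 0.707×0.375 = 0.26513 in, L = 2×5.125 = 10.25 in. φR_n = 0.75 × 0.6 × 80 × 0.26513 × 10.25 = 97.8 kips.
Base metal shear (0.25 in plate): yield φR_n = 1.0×0.6×50×0.25×10.25 = 76.9 kips; rupture φR_n = 0.75×0.6×65×0.25×10.25 = 75.0 kips; take 75.0 kips (rupture).
Tension yield (gross): A_g = 2.625×0.25 = 0.65625 in². φR_n = 0.90 × 50 × 0.65625 = 29.5 kips.
Governing: min(97.8, 75.0, 29.5) = 29.5 kips → gross-section yield.

29.5 kips (gross-section yield governs)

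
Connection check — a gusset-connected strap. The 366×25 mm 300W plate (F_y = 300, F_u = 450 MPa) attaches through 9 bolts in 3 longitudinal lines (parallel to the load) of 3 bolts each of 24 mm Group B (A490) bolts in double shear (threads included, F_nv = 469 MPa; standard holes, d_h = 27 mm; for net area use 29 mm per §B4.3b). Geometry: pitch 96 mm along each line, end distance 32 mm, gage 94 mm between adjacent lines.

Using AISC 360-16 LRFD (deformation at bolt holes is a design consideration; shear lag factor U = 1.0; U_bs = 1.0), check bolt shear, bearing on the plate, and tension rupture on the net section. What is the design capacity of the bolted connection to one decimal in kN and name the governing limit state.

Bolt shear: A_b = π(24)²/4 = 452.39 mm². φR_n = 0.75 × 469 × 452.39 × 9 × 2 = 2864.3 kN.
Bearing (25 mm plate, F_u = 450 MPa): end bolts L_c = 32 − 27/2 = 18.5, R_n = min(1.2×18.5×25×450, 2.4×24×25×450) = 249.75 kN/bolt; interior L_c = 96 − 27 = 69, R_n = 648 kN/bolt. φR_n = 0.75 × (3×249.75 + 6×648) = 3477.9 kN.
Tension rupture (net): A_n = (366 − 3×29)×25 = 6975 mm² (U = 1.0, A_e = A_n). φR_n = 0.75 × 450 × 6975 = 2354.1 kN.
Governing: min(2864.3, 3477.9, 2354.1) = 2354.1 kN → net-section rupture.

2354.1 kN (net-section rupture governs)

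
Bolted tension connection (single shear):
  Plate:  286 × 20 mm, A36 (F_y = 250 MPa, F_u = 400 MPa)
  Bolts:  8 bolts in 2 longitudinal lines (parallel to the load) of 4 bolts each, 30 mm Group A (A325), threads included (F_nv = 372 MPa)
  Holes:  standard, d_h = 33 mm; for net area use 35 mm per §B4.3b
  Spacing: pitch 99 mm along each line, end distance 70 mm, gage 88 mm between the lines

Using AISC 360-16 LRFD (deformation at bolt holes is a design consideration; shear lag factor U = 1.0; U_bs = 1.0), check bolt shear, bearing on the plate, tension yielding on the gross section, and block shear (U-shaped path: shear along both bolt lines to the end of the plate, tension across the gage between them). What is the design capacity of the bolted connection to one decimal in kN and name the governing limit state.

Bolt shear: A_b = π(30)²/4 = 706.86 mm². φR_n = 0.75 × 372 × 706.86 × 8 × 1 = 1577.7 kN.
Bearing (20 mm plate, F_u = 400 MPa): end bolts L_c = 70 − 33/2 = 53.5, R_n = min(1.2×53.5×20×400, 2.4×30×20×400) = 513.6 kN/bolt; interior L_c = 99 − 33 = 66, R_n = 576 kN/bolt. φR_n = 0.75 × (2×513.6 + 6×576) = 3362.4 kN.
Tension yield (gross): A_g = 286×20 = 5720 mm². φR_n = 0.90 × 250 × 5720 = 1287.0 kN.
Block shear: shear path 2×[70+3×99] = 2×367 mm, A_gv = 14680, A_nv = 2×(367 − 3.5×35)×20 = 9780 mm²; tension across gage: (88 − 1×35)×20 = 1060 mm². R_n = min(0.6×400×9780, 0.6×250×14680) + 1.0×400×1060 = min(2347.2, 2202) + 424 = 2626 kN. φR_n = 0.75 × 2626 = 1969.5 kN.
Governing: min(1577.7, 3362.4, 1287.0, 1969.5) = 1287.0 kN → gross-section yield.

1287.0 kN (gross-section yield governs)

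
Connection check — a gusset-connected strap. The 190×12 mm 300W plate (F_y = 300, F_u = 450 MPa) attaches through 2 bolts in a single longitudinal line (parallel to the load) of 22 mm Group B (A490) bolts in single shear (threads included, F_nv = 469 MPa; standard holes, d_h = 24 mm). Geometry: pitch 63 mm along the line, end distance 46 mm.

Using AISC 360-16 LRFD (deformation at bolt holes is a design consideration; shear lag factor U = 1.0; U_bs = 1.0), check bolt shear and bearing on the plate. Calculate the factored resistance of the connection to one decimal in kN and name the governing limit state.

Bolt shear: A_b = π(22)²/4 = 380.13 mm². φR_n = 0.75 × 469 × 380.13 × 2 × 1 = 267.4 kN.
Bearing (12 mm plate, F_u = 450 MPa): end bolts L_c = 46 − 24/2 = 34, R_n = min(1.2×34×12×450, 2.4×22×12×450) = 220.32 kN/bolt; interior L_c = 63 − 24 = 39, R_n = 252.72 kN/bolt. φR_n = 0.75 × (1×220.32 + 1×252.72) = 354.8 kN.
Governing: min(267.4, 354.8) = 267.4 kN → bolt shear.

267.4 kN (bolt shear governs)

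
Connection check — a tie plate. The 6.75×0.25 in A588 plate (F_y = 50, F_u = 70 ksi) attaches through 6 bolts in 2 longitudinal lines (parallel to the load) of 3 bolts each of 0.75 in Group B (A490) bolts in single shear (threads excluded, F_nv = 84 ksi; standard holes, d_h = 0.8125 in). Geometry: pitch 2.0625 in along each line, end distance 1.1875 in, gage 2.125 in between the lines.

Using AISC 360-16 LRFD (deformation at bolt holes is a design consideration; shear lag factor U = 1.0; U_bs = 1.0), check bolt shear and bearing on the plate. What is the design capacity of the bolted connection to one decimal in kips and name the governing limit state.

Bolt shear: A_b = π(0.75)²/4 = 0.44179 in². φR_n = 0.75 × 84 × 0.44179 × 6 × 1 = 167.0 kips.
Bearing (0.25 in plate, F_u = 70 ksi): end bolts L_c = 1.1875 − 0.8125/2 = 0.78125, R_n = min(1.2×0.78125×0.25×70, 2.4×0.75×0.25×70) = 16.406 kips/bolt; interior L_c = 2.0625 − 0.8125 = 1.25, R_n = 26.25 kips/bolt. φR_n = 0.75 × (2×16.406 + 4×26.25) = 103.4 kips.
Governing: min(167.0, 103.4) = 103.4 kips → bearing.

103.4 kips (bearing governs)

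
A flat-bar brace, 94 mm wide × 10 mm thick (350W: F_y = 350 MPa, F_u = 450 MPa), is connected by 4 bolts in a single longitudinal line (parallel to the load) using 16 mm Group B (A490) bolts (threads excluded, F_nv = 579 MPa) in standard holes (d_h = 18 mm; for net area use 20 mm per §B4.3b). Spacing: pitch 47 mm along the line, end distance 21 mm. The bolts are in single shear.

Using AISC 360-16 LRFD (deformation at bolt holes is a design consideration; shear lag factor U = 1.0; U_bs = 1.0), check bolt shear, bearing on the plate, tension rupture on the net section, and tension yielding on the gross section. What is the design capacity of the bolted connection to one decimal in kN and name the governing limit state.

249.8 kN (net-section rupture governs)

Bolt shear: A_b = π(16)²/4 = 201.06 mm². φR_n = 0.75 × 579 × 201.06 × 4 × 1 = 349.2 kN.
Bearing (10 mm plate, F_u = 450 MPa): end bolts L_c = 21 − 18/2 = 12, R_n = min(1.2×12×10×450, 2.4×16×10×450) = 64.8 kN/bolt; interior L_c = 47 − 18 = 29, R_n = 156.6 kN/bolt. φR_n = 0.75 × (1×64.8 + 3×156.6) = 401.0 kN.
Tension rupture (net): A_n = (94 − 1×20)×10 = 740 mm² (U = 1.0, A_e = A_n). φR_n = 0.75 × 450 × 740 = 249.8 kN.
Tension yield (gross): A_g = 94×10 = 940 mm². φR_n = 0.90 × 350 × 940 = 296.1 kN.
Governing: min(349.2, 401.0, 249.8, 296.1) = 249.8 kN → net-section rupture.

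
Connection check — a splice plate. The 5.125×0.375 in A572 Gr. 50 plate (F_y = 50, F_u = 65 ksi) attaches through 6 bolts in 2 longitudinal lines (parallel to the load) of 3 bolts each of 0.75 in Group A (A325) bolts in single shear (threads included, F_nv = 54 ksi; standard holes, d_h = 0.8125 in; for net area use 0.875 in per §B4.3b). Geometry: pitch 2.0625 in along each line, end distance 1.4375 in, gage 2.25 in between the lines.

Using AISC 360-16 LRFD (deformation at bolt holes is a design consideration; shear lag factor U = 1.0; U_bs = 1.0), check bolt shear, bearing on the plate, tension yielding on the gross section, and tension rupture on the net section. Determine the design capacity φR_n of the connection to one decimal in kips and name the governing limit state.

61.7 kips (net-section rupture governs)

Bolt shear: A_b = π(0.75)²/4 = 0.44179 in². φR_n = 0.75 × 54 × 0.44179 × 6 × 1 = 107.4 kips.
Bearing (0.375 in plate, F_u = 65 ksi): end bolts L_c = 1.4375 − 0.8125/2 = 1.03125, R_n = min(1.2×1.03125×0.375×65, 2.4×0.75×0.375×65) = 30.164 kips/bolt; interior L_c = 2.0625 − 0.8125 = 1.25, R_n = 36.563 kips/bolt. φR_n = 0.75 × (2×30.164 + 4×36.563) = 154.9 kips.
Tension yield (gross): A_g = 5.125×0.375 = 1.9219 in². φR_n = 0.90 × 50 × 1.9219 = 86.5 kips.
Tension rupture (net): A_n = (5.125 − 2×0.875)×0.375 = 1.2656 in² (U = 1.0, A_e = A_n). φR_n = 0.75 × 65 × 1.2656 = 61.7 kips.
Governing: min(107.4, 154.9, 86.5, 61.7) = 61.7 kips → net-section rupture.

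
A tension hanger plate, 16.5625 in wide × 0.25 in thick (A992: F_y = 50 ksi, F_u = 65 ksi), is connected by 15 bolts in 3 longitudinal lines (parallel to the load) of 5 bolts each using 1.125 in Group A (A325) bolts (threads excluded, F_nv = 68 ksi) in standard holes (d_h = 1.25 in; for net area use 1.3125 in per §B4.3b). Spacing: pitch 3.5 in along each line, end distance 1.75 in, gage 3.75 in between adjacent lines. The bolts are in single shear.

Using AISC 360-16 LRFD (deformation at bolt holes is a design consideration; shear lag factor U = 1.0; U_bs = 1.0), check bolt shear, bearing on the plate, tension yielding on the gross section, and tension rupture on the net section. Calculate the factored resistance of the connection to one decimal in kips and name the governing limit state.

153.9 kips (net-section rupture governs)

Bolt shear: A_b = π(1.125)²/4 = 0.99402 in². φR_n = 0.75 × 68 × 0.99402 × 15 × 1 = 760.4 kips.
Bearing (0.25 in plate, F_u = 65 ksi): end bolts L_c = 1.75 − 1.25/2 = 1.125, R_n = min(1.2×1.125×0.25×65, 2.4×1.125×0.25×65) = 21.938 kips/bolt; interior L_c = 3.5 − 1.25 = 2.25, R_n = 43.875 kips/bolt. φR_n = 0.75 × (3×21.938 + 12×43.875) = 444.2 kips.
Tension yield (gross): A_g = 16.5625×0.25 = 4.1406 in². φR_n = 0.90 × 50 × 4.1406 = 186.3 kips.
Tension rupture (net): A_n = (16.5625 − 3×1.3125)×0.25 = 3.1563 in² (U = 1.0, A_e = A_n). φR_n = 0.75 × 65 × 3.1563 = 153.9 kips.
Governing: min(760.4, 444.2, 186.3, 153.9) = 153.9 kips → net-section rupture.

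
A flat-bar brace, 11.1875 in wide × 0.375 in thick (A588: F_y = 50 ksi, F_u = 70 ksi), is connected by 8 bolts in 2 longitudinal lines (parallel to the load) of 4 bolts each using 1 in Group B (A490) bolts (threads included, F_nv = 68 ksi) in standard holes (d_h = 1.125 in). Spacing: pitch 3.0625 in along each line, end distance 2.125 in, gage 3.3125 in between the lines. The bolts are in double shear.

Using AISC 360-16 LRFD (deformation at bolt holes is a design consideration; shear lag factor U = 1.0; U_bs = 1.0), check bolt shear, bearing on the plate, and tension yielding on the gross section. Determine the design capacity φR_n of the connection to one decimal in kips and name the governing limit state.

Bolt shear: A_b = π(1)²/4 = 0.7854 in². φR_n = 0.75 × 68 × 0.7854 × 8 × 2 = 640.9 kips.
Bearing (0.375 in plate, F_u = 70 ksi): end bolts L_c = 2.125 − 1.125/2 = 1.5625, R_n = min(1.2×1.5625×0.375×70, 2.4×1×0.375×70) = 49.219 kips/bolt; interior L_c = 3.0625 − 1.125 = 1.9375, R_n = 61.031 kips/bolt. φR_n = 0.75 × (2×49.219 + 6×61.031) = 348.5 kips.
Tension yield (gross): A_g = 11.1875×0.375 = 4.1953 in². φR_n = 0.90 × 50 × 4.1953 = 188.8 kips.
Governing: min(640.9, 348.5, 188.8) = 188.8 kips → gross-section yield.

188.8 kips (gross-section yield governs)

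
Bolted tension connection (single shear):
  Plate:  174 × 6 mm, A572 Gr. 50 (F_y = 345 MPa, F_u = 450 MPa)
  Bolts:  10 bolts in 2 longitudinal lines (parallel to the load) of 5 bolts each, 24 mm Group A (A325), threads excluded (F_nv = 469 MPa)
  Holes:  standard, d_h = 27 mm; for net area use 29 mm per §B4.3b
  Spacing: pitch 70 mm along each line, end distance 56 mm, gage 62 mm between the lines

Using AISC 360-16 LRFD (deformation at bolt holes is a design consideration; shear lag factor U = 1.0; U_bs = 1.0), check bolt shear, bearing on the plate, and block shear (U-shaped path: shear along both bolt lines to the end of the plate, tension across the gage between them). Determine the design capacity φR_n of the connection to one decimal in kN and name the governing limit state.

Bolt shear: A_b = π(24)²/4 = 452.39 mm². φR_n = 0.75 × 469 × 452.39 × 10 × 1 = 1591.3 kN.
Bearing (6 mm plate, F_u = 450 MPa): end bolts L_c = 56 − 27/2 = 42.5, R_n = min(1.2×42.5×6×450, 2.4×24×6×450) = 137.7 kN/bolt; interior L_c = 70 − 27 = 43, R_n = 139.32 kN/bolt. φR_n = 0.75 × (2×137.7 + 8×139.32) = 1042.5 kN.
Block shear: shear path 2×[56+4×70] = 2×336 mm, A_gv = 4032, A_nv = 2×(336 − 4.5×29)×6 = 2466 mm²; tension across gage: (62 − 1×29)×6 = 198 mm². R_n = min(0.6×450×2466, 0.6×345×4032) + 1.0×450×198 = min(665.82, 834.62) + 89.1 = 754.92 kN. φR_n = 0.75 × 754.92 = 566.2 kN.
Governing: min(1591.3, 1042.5, 566.2) = 566.2 kN → block shear.

566.2 kN (block shear governs)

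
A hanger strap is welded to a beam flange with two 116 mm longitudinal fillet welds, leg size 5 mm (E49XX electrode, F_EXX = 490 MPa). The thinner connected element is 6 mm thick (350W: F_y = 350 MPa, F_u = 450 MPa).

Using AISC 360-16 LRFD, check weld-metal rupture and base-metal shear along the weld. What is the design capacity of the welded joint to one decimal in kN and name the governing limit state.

Weld metal: throat = 0.707×5 = 3.535 mm, L = 2×116 = 232 mm. φR_n = 0.75 × 0.6 × 490 × 3.535 × 232 = 180.8 kN.
Base metal shear (6 mm plate): yield φR_n = 1.0×0.6×350×6×232 = 292.3 kN; rupture φR_n = 0.75×0.6×450×6×232 = 281.9 kN; take 281.9 kN (rupture).
Governing: min(180.8, 281.9) = 180.8 kN → weld metal.

180.8 kN (weld metal governs)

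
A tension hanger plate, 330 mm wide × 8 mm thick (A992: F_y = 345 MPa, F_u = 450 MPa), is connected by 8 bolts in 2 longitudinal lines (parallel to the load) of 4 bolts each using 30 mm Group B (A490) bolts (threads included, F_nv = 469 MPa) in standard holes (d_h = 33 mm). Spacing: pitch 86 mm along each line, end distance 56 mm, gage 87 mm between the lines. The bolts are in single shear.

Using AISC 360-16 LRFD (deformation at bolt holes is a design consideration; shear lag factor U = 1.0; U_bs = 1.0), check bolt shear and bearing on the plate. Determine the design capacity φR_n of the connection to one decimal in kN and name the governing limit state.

1286.3 kN (bearing governs)

Bolt shear: A_b = π(30)²/4 = 706.86 mm². φR_n = 0.75 × 469 × 706.86 × 8 × 1 = 1989.1 kN.
Bearing (8 mm plate, F_u = 450 MPa): end bolts L_c = 56 − 33/2 = 39.5, R_n = min(1.2×39.5×8×450, 2.4×30×8×450) = 170.64 kN/bolt; interior L_c = 86 − 33 = 53, R_n = 228.96 kN/bolt. φR_n = 0.75 × (2×170.64 + 6×228.96) = 1286.3 kN.
Governing: min(1989.1, 1286.3) = 1286.3 kN → bearing.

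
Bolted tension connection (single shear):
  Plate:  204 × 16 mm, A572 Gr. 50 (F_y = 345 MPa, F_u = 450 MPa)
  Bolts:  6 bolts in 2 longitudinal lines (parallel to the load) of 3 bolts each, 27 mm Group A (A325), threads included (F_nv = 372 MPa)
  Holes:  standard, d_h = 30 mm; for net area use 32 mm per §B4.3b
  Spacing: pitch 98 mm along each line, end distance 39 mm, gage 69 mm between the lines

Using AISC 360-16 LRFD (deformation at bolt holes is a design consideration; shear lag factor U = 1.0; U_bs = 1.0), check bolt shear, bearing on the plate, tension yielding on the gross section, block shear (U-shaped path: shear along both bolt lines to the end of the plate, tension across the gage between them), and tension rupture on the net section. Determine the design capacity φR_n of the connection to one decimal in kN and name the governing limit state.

Bolt shear: A_b = π(27)²/4 = 572.56 mm². φR_n = 0.75 × 372 × 572.56 × 6 × 1 = 958.5 kN.
Bearing (16 mm plate, F_u = 450 MPa): end bolts L_c = 39 − 30/2 = 24, R_n = min(1.2×24×16×450, 2.4×27×16×450) = 207.36 kN/bolt; interior L_c = 98 − 30 = 68, R_n = 466.56 kN/bolt. φR_n = 0.75 × (2×207.36 + 4×466.56) = 1710.7 kN.
Tension yield (gross): A_g = 204×16 = 3264 mm². φR_n = 0.90 × 345 × 3264 = 1013.5 kN.
Block shear: shear path 2×[39+2×98] = 2×235 mm, A_gv = 7520, A_nv = 2×(235 − 2.5×32)×16 = 4960 mm²; tension across gage: (69 − 1×32)×16 = 592 mm². R_n = min(0.6×450×4960, 0.6×345×7520) + 1.0×450×592 = min(1339.2, 1556.6) + 266.4 = 1605.6 kN. φR_n = 0.75 × 1605.6 = 1204.2 kN.
Tension rupture (net): A_n = (204 − 2×32)×16 = 2240 mm² (U = 1.0, A_e = A_n). φR_n = 0.75 × 450 × 2240 = 756.0 kN.
Governing: min(958.5, 1710.7, 1013.5, 1204.2, 756.0) = 756.0 kN → net-section rupture.

756.0 kN (net-section rupture governs)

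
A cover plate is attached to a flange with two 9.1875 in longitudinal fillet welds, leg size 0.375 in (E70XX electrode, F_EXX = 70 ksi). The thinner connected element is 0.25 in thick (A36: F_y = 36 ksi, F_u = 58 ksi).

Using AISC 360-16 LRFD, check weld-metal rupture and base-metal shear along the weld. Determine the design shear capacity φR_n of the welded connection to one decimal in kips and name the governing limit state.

Weld metal: throat = 0.707×0.375 = 0.26513 in, L = 2×9.1875 = 18.375 in. φR_n = 0.75 × 0.6 × 70 × 0.26513 × 18.375 = 153.5 kips.
Base metal shear (0.25 in plate): yield φR_n = 1.0×0.6×36×0.25×18.375 = 99.2 kips; rupture φR_n = 0.75×0.6×58×0.25×18.375 = 119.9 kips; take 99.2 kips (yield).
Governing: min(153.5, 99.2) = 99.2 kips → base-metal shear.

99.2 kips (base-metal shear governs)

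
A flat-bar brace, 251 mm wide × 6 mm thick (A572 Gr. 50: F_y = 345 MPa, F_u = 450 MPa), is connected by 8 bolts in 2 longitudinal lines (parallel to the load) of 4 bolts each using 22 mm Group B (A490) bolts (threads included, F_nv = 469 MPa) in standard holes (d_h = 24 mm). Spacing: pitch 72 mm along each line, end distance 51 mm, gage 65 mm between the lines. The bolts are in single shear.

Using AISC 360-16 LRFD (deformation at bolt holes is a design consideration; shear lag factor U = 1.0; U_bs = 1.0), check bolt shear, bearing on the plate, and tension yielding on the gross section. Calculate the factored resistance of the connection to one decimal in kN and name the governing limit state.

467.6 kN (gross-section yield governs)

Bolt shear: A_b = π(22)²/4 = 380.13 mm². φR_n = 0.75 × 469 × 380.13 × 8 × 1 = 1069.7 kN.
Bearing (6 mm plate, F_u = 450 MPa): end bolts L_c = 51 − 24/2 = 39, R_n = min(1.2×39×6×450, 2.4×22×6×450) = 126.36 kN/bolt; interior L_c = 72 − 24 = 48, R_n = 142.56 kN/bolt. φR_n = 0.75 × (2×126.36 + 6×142.56) = 831.1 kN.
Tension yield (gross): A_g = 251×6 = 1506 mm². φR_n = 0.90 × 345 × 1506 = 467.6 kN.
Governing: min(1069.7, 831.1, 467.6) = 467.6 kN → gross-section yield.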